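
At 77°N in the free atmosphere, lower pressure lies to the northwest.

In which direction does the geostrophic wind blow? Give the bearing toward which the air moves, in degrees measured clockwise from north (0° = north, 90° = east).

The pressure-gradient force points toward the northwest (bearing 315°).
Geostrophic balance: in the Northern Hemisphere the Coriolis force deflects motion to the right, so the geostrophic wind blows 90° to the right of the pressure-gradient force (low pressure on the left).
Rotating 315° by 90° clockwise gives 045° — the wind blows toward the northeast.

045°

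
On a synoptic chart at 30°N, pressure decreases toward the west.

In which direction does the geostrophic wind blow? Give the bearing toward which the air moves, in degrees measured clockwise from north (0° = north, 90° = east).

The pressure-gradient force points toward the west (bearing 270°).
Geostrophic balance: in the Northern Hemisphere the Coriolis force deflects motion to the right, so the geostrophic wind blows 90° to the right of the pressure-gradient force (low pressure on the left).
Rotating 270° by 90° clockwise gives 000° — the wind blows toward the north.

000°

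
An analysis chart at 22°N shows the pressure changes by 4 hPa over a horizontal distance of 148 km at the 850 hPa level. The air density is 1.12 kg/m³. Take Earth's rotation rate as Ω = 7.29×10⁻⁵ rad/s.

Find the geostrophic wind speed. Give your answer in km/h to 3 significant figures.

159 km/h

Coriolis parameter at 22°N:
f = 2Ω sin φ = 2 × 7.29×10⁻⁵ × sin 22° = 5.46×10⁻⁵ s⁻¹
Pressure gradient: |∂P/∂n| = 400 Pa / 148000 m = 2.70×10⁻³ Pa/m
Geostrophic balance (pressure-gradient force = Coriolis force):
V_g = (1/(fρ)) |∂P/∂n| = 2.70×10⁻³ / (5.46×10⁻⁵ × 1.12) = 44.2 m/s
Converting: 44.2 m/s × 3.6 = 159 km/h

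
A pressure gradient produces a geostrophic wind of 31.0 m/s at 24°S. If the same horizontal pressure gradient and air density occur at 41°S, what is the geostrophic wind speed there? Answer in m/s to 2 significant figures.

With the same pressure gradient and density, V_g ∝ 1/f ∝ 1/sin φ.
V₂ = V₁ · sin φ₁ / sin φ₂ = 31.0 × sin 24° / sin 41°
V₂ = 31.0 × 0.4067/0.6561 = 19 m/s

19 m/s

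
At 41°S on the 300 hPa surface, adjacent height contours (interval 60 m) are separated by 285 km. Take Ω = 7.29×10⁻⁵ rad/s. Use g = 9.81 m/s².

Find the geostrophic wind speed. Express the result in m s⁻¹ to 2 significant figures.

Coriolis parameter at 41°S:
f = 2Ω sin φ = 2 × 7.29×10⁻⁵ × sin 41° = 9.57×10⁻⁵ s⁻¹
Height gradient: |∂Z/∂n| = 60 m / 285000 m = 2.11×10⁻⁴
On a pressure surface, geostrophic balance gives V_g = (g/f)|∂Z/∂n|:
V_g = 9.81 × 2.11×10⁻⁴ / 9.57×10⁻⁵ = 21.6 m/s

22 m s⁻¹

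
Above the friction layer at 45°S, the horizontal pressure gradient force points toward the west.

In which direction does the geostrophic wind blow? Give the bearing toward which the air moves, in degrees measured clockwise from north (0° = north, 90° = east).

The pressure-gradient force points toward the west (bearing 270°).
Geostrophic balance: in the Southern Hemisphere the Coriolis force deflects motion to the left, so the geostrophic wind blows 90° to the left of the pressure-gradient force (low pressure on the right).
Rotating 270° by 90° counterclockwise gives 180° — the wind blows toward the south.

180°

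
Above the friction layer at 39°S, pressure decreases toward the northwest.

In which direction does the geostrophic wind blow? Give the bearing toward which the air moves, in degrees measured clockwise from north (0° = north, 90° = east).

225°

The pressure-gradient force points toward the northwest (bearing 315°).
Geostrophic balance: in the Southern Hemisphere the Coriolis force deflects motion to the left, so the geostrophic wind blows 90° to the left of the pressure-gradient force (low pressure on the right).
Rotating 315° by 90° counterclockwise gives 225° — the wind blows toward the southwest.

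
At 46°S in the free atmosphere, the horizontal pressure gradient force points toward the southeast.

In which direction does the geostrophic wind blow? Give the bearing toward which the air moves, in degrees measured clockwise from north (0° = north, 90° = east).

045°

The pressure-gradient force points toward the southeast (bearing 135°).
Geostrophic balance: in the Southern Hemisphere the Coriolis force deflects motion to the left, so the geostrophic wind blows 90° to the left of the pressure-gradient force (low pressure on the right).
Rotating 135° by 90° counterclockwise gives 045° — the wind blows toward the northeast.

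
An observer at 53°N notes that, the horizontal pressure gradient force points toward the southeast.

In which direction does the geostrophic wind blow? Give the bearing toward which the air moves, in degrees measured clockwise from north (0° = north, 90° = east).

225°

The pressure-gradient force points toward the southeast (bearing 135°).
Geostrophic balance: in the Northern Hemisphere the Coriolis force deflects motion to the right, so the geostrophic wind blows 90° to the right of the pressure-gradient force (low pressure on the left).
Rotating 135° by 90° clockwise gives 225° — the wind blows toward the southwest.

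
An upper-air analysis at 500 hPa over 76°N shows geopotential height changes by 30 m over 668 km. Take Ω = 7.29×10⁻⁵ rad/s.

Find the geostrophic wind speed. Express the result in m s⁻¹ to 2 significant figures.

Coriolis parameter at 76°N:
f = 2Ω sin φ = 2 × 7.29×10⁻⁵ × sin 76° = 1.41×10⁻⁴ s⁻¹
Height gradient: |∂Z/∂n| = 30 m / 668000 m = 4.49×10⁻⁵
On a pressure surface, geostrophic balance gives V_g = (g/f)|∂Z/∂n|:
V_g = 9.81 × 4.49×10⁻⁵ / 1.41×10⁻⁴ = 3.11 m/s

3.1 m s⁻¹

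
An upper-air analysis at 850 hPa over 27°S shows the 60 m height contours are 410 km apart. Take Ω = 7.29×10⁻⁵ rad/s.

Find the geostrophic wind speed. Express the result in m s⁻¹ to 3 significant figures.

21.7 m s⁻¹

Coriolis parameter at 27°S:
f = 2Ω sin φ = 2 × 7.29×10⁻⁵ × sin 27° = 6.62×10⁻⁵ s⁻¹
Height gradient: |∂Z/∂n| = 60 m / 410000 m = 1.46×10⁻⁴
On a pressure surface, geostrophic balance gives V_g = (g/f)|∂Z/∂n|:
V_g = 9.81 × 1.46×10⁻⁴ / 6.62×10⁻⁵ = 21.7 m/s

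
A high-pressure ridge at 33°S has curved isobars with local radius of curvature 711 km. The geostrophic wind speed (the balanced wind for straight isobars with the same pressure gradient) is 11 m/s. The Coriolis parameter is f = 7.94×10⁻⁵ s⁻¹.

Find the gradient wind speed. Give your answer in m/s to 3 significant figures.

Around a high, pressure-gradient force acts outward with centrifugal, so Coriolis balances both:
fV = (1/ρ)|∂P/∂n| + V²/R  →  V² − fR·V + fR·V_g = 0
With fR = 7.94×10⁻⁵ × 711×10³ m = 56.5 m/s:
V = [fR − √((fR)² − 4 fR V_g)]/2 = [56.5 − √(56.5² − 4×56.5×11)]/2 = 15 m/s
Supergeostrophic (V > V_g = 11 m/s), as expected around a high.

15.0 m/s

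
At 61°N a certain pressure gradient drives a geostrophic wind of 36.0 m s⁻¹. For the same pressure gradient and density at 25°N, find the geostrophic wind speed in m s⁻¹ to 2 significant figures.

75 m s⁻¹

With the same pressure gradient and density, V_g ∝ 1/f ∝ 1/sin φ.
V₂ = V₁ · sin φ₁ / sin φ₂ = 36.0 × sin 61° / sin 25°
V₂ = 36.0 × 0.8746/0.4226 = 75 m s⁻¹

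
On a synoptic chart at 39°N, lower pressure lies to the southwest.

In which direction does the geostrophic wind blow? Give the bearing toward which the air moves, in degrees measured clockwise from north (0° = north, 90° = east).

315°

The pressure-gradient force points toward the southwest (bearing 225°).
Geostrophic balance: in the Northern Hemisphere the Coriolis force deflects motion to the right, so the geostrophic wind blows 90° to the right of the pressure-gradient force (low pressure on the left).
Rotating 225° by 90° clockwise gives 315° — the wind blows toward the northwest.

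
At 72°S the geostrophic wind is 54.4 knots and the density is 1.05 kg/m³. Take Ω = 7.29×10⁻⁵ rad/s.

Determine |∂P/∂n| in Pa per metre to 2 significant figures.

4.1×10⁻³ Pa/m

Coriolis parameter at 72°S:
f = 2Ω sin φ = 2 × 7.29×10⁻⁵ × sin 72° = 1.39×10⁻⁴ s⁻¹
Wind speed in SI: 54.4 knots = 28.0 m/s
Geostrophic balance rearranged: |∂P/∂n| = f ρ V_g
|∂P/∂n| = 1.39×10⁻⁴ × 1.05 × 28.0 = 4.07×10⁻³ Pa/m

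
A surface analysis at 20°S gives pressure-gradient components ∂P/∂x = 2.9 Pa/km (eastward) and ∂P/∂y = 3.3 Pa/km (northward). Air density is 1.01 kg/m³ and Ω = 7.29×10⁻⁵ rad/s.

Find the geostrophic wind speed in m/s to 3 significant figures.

Coriolis parameter at 20°S:
f = 2Ω sin φ = 2 × 7.29×10⁻⁵ × sin 20° = 4.99×10⁻⁵ s⁻¹
In the Southern Hemisphere f is negative: f = −4.99×10⁻⁵ s⁻¹.
Component geostrophic relations (x east, y north):
u_g = −(1/(fρ)) ∂P/∂y,  v_g = (1/(fρ)) ∂P/∂x
u_g = −(3.3×10⁻³)/(−4.99×10⁻⁵ × 1.01) = 65.5 m/s;  v_g = (2.9×10⁻³)/(−4.99×10⁻⁵ × 1.01) = −57.6 m/s
|V_g| = √(u_g² + v_g²) = 87.2 m/s

87.2 m/s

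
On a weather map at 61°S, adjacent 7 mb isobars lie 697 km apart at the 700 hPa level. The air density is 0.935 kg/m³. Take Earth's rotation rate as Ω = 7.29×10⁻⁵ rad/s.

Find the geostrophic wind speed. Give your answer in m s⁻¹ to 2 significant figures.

Coriolis parameter at 61°S:
f = 2Ω sin φ = 2 × 7.29×10⁻⁵ × sin 61° = 1.28×10⁻⁴ s⁻¹
Pressure gradient: |∂P/∂n| = 700 Pa / 697000 m = 1.00×10⁻³ Pa/m
Geostrophic balance (pressure-gradient force = Coriolis force):
V_g = (1/(fρ)) |∂P/∂n| = 1.00×10⁻³ / (1.28×10⁻⁴ × 0.935) = 8.42 m/s

8.4 m s⁻¹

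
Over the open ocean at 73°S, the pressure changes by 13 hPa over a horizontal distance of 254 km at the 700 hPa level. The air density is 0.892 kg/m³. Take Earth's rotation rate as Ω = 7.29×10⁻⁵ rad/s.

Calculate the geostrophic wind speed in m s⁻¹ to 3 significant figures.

Coriolis parameter at 73°S:
f = 2Ω sin φ = 2 × 7.29×10⁻⁵ × sin 73° = 1.39×10⁻⁴ s⁻¹
Pressure gradient: |∂P/∂n| = 1300 Pa / 254000 m = 5.12×10⁻³ Pa/m
Geostrophic balance (pressure-gradient force = Coriolis force):
V_g = (1/(fρ)) |∂P/∂n| = 5.12×10⁻³ / (1.39×10⁻⁴ × 0.892) = 41.2 m/s

41.2 m s⁻¹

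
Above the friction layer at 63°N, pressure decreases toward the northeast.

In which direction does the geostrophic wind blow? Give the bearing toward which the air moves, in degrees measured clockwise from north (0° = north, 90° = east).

135°

The pressure-gradient force points toward the northeast (bearing 045°).
Geostrophic balance: in the Northern Hemisphere the Coriolis force deflects motion to the right, so the geostrophic wind blows 90° to the right of the pressure-gradient force (low pressure on the left).
Rotating 045° by 90° clockwise gives 135° — the wind blows toward the southeast.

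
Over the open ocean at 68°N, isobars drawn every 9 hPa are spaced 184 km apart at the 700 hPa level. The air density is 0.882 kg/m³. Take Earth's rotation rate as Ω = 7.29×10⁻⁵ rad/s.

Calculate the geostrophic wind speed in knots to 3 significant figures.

Coriolis parameter at 68°N:
f = 2Ω sin φ = 2 × 7.29×10⁻⁵ × sin 68° = 1.35×10⁻⁴ s⁻¹
Pressure gradient: |∂P/∂n| = 900 Pa / 184000 m = 4.89×10⁻³ Pa/m
Geostrophic balance (pressure-gradient force = Coriolis force):
V_g = (1/(fρ)) |∂P/∂n| = 4.89×10⁻³ / (1.35×10⁻⁴ × 0.882) = 41.0 m/s
Converting: 41.0 m/s × 1.944 = 79.7 knots

79.7 knots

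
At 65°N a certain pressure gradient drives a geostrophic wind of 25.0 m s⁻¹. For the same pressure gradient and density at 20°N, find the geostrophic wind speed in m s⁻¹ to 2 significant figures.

With the same pressure gradient and density, V_g ∝ 1/f ∝ 1/sin φ.
V₂ = V₁ · sin φ₁ / sin φ₂ = 25.0 × sin 65° / sin 20°
V₂ = 25.0 × 0.9063/0.3420 = 66 m s⁻¹

66 m s⁻¹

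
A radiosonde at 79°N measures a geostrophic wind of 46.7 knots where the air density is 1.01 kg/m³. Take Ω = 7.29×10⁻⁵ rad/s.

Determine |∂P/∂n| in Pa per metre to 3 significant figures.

Coriolis parameter at 79°N:
f = 2Ω sin φ = 2 × 7.29×10⁻⁵ × sin 79° = 1.43×10⁻⁴ s⁻¹
Wind speed in SI: 46.7 knots = 24.0 m/s
Geostrophic balance rearranged: |∂P/∂n| = f ρ V_g
|∂P/∂n| = 1.43×10⁻⁴ × 1.01 × 24.0 = 3.47×10⁻³ Pa/m

3.47×10⁻³ Pa/m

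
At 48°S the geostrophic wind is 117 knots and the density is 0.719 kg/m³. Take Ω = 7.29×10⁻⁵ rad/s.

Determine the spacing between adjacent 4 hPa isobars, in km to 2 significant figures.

85 km

Coriolis parameter at 48°S:
f = 2Ω sin φ = 2 × 7.29×10⁻⁵ × sin 48° = 1.08×10⁻⁴ s⁻¹
Wind speed in SI: 117 knots = 60.2 m/s
Geostrophic balance rearranged: |∂P/∂n| = f ρ V_g
|∂P/∂n| = 1.08×10⁻⁴ × 0.719 × 60.2 = 4.69×10⁻³ Pa/m
Isobar spacing: Δn = ΔP/|∂P/∂n| = 400 Pa / 4.69×10⁻³ Pa/m = 85305 m ≈ 85 km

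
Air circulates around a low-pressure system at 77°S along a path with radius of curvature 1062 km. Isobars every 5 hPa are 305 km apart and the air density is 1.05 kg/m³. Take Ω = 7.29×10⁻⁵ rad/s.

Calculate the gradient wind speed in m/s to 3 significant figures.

Coriolis parameter at 77°S:
f = 2Ω sin φ = 2 × 7.29×10⁻⁵ × sin 77° = 1.42×10⁻⁴ s⁻¹
Pressure gradient: |∂P/∂n| = 500 Pa / 305000 m = 1.64×10⁻³ Pa/m
Geostrophic speed: V_g = |∂P/∂n|/(fρ) = 1.64×10⁻³/(1.42×10⁻⁴ × 1.05) = 11.0 m/s
Around a low, centrifugal force acts outward with Coriolis, so pressure-gradient force balances both:
(1/ρ)|∂P/∂n| = fV + V²/R  →  V² + fR·V − fR·V_g = 0
With fR = 1.42×10⁻⁴ × 1062×10³ m = 151 m/s:
V = [−fR + √((fR)² + 4 fR V_g)]/2 = [−151 + √(151² + 4×151×11)]/2 = 10.3 m/s
Subgeostrophic (V < V_g = 11 m/s), as expected around a low.

10.3 m/s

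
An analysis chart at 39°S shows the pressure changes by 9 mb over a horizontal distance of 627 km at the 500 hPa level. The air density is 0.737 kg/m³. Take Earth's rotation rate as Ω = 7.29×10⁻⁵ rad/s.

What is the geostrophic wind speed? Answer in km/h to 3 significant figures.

76.4 km/h

Coriolis parameter at 39°S:
f = 2Ω sin φ = 2 × 7.29×10⁻⁵ × sin 39° = 9.18×10⁻⁵ s⁻¹
Pressure gradient: |∂P/∂n| = 900 Pa / 627000 m = 1.44×10⁻³ Pa/m
Geostrophic balance (pressure-gradient force = Coriolis force):
V_g = (1/(fρ)) |∂P/∂n| = 1.44×10⁻³ / (9.18×10⁻⁵ × 0.737) = 21.2 m/s
Converting: 21.2 m/s × 3.6 = 76.4 km/h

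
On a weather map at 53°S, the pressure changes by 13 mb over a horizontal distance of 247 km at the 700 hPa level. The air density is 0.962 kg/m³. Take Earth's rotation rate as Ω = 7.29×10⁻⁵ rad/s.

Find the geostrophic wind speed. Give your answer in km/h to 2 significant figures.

Coriolis parameter at 53°S:
f = 2Ω sin φ = 2 × 7.29×10⁻⁵ × sin 53° = 1.16×10⁻⁴ s⁻¹
Pressure gradient: |∂P/∂n| = 1300 Pa / 247000 m = 5.26×10⁻³ Pa/m
Geostrophic balance (pressure-gradient force = Coriolis force):
V_g = (1/(fρ)) |∂P/∂n| = 5.26×10⁻³ / (1.16×10⁻⁴ × 0.962) = 47.0 m/s
Converting: 47.0 m/s × 3.6 = 170 km/h

170 km/h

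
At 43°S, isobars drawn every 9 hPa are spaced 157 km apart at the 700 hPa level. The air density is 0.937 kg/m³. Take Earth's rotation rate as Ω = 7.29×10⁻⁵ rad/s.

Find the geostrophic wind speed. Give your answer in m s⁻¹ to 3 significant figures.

Coriolis parameter at 43°S:
f = 2Ω sin φ = 2 × 7.29×10⁻⁵ × sin 43° = 9.94×10⁻⁵ s⁻¹
Pressure gradient: |∂P/∂n| = 900 Pa / 157000 m = 5.73×10⁻³ Pa/m
Geostrophic balance (pressure-gradient force = Coriolis force):
V_g = (1/(fρ)) |∂P/∂n| = 5.73×10⁻³ / (9.94×10⁻⁵ × 0.937) = 61.5 m/s

61.5 m s⁻¹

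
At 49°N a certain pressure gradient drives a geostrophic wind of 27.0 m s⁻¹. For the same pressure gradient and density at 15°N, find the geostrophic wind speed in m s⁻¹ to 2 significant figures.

With the same pressure gradient and density, V_g ∝ 1/f ∝ 1/sin φ.
V₂ = V₁ · sin φ₁ / sin φ₂ = 27.0 × sin 49° / sin 15°
V₂ = 27.0 × 0.7547/0.2588 = 79 m s⁻¹

79 m s⁻¹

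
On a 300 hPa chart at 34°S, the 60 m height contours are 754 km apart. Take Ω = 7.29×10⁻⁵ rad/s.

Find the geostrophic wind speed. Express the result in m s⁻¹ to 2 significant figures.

Coriolis parameter at 34°S:
f = 2Ω sin φ = 2 × 7.29×10⁻⁵ × sin 34° = 8.15×10⁻⁵ s⁻¹
Height gradient: |∂Z/∂n| = 60 m / 754000 m = 7.96×10⁻⁵
On a pressure surface, geostrophic balance gives V_g = (g/f)|∂Z/∂n|:
V_g = 9.81 × 7.96×10⁻⁵ / 8.15×10⁻⁵ = 9.57 m/s

9.6 m s⁻¹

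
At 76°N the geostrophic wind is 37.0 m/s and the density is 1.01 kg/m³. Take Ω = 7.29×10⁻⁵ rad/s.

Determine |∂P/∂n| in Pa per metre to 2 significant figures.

Coriolis parameter at 76°N:
f = 2Ω sin φ = 2 × 7.29×10⁻⁵ × sin 76° = 1.41×10⁻⁴ s⁻¹
Geostrophic balance rearranged: |∂P/∂n| = f ρ V_g
|∂P/∂n| = 1.41×10⁻⁴ × 1.01 × 37.0 = 5.29×10⁻³ Pa/m

5.3×10⁻³ Pa/m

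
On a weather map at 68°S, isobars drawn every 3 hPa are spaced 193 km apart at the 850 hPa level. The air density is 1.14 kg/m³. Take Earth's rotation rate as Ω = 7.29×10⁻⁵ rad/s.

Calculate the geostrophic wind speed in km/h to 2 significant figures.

Coriolis parameter at 68°S:
f = 2Ω sin φ = 2 × 7.29×10⁻⁵ × sin 68° = 1.35×10⁻⁴ s⁻¹
Pressure gradient: |∂P/∂n| = 300 Pa / 193000 m = 1.55×10⁻³ Pa/m
Geostrophic balance (pressure-gradient force = Coriolis force):
V_g = (1/(fρ)) |∂P/∂n| = 1.55×10⁻³ / (1.35×10⁻⁴ × 1.14) = 10.1 m/s
Converting: 10.1 m/s × 3.6 = 36 km/h

36 km/h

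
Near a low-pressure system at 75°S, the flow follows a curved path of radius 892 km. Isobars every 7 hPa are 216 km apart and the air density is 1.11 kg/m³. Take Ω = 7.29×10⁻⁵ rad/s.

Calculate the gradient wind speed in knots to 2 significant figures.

Coriolis parameter at 75°S:
f = 2Ω sin φ = 2 × 7.29×10⁻⁵ × sin 75° = 1.41×10⁻⁴ s⁻¹
Pressure gradient: |∂P/∂n| = 700 Pa / 216000 m = 3.24×10⁻³ Pa/m
Geostrophic speed: V_g = |∂P/∂n|/(fρ) = 3.24×10⁻³/(1.41×10⁻⁴ × 1.11) = 20.7 m/s
Around a low, centrifugal force acts outward with Coriolis, so pressure-gradient force balances both:
(1/ρ)|∂P/∂n| = fV + V²/R  →  V² + fR·V − fR·V_g = 0
With fR = 1.41×10⁻⁴ × 892×10³ m = 126 m/s:
V = [−fR + √((fR)² + 4 fR V_g)]/2 = [−126 + √(126² + 4×126×20.7)]/2 = 18.1 m/s
Subgeostrophic (V < V_g = 20.7 m/s), as expected around a low.
Converting: 18.1 m/s × 1.944 = 35 knots

35 knots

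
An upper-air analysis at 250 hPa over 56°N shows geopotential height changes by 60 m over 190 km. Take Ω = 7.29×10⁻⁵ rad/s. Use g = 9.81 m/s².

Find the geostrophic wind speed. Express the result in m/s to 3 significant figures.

Coriolis parameter at 56°N:
f = 2Ω sin φ = 2 × 7.29×10⁻⁵ × sin 56° = 1.21×10⁻⁴ s⁻¹
Height gradient: |∂Z/∂n| = 60 m / 190000 m = 3.16×10⁻⁴
On a pressure surface, geostrophic balance gives V_g = (g/f)|∂Z/∂n|:
V_g = 9.81 × 3.16×10⁻⁴ / 1.21×10⁻⁴ = 25.6 m/s

25.6 m/s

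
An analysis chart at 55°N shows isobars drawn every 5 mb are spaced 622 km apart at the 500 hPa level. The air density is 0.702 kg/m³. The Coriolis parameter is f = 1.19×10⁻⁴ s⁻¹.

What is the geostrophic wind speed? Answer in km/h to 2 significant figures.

35 km/h

Pressure gradient: |∂P/∂n| = 500 Pa / 622000 m = 8.04×10⁻⁴ Pa/m
Geostrophic balance (pressure-gradient force = Coriolis force):
V_g = (1/(fρ)) |∂P/∂n| = 8.04×10⁻⁴ / (1.19×10⁻⁴ × 0.702) = 9.62 m/s
Converting: 9.62 m/s × 3.6 = 35 km/h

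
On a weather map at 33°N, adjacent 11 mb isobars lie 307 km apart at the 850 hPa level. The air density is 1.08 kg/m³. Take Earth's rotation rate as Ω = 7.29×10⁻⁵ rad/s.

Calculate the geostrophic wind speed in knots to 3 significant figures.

81.2 knots

Coriolis parameter at 33°N:
f = 2Ω sin φ = 2 × 7.29×10⁻⁵ × sin 33° = 7.94×10⁻⁵ s⁻¹
Pressure gradient: |∂P/∂n| = 1100 Pa / 307000 m = 3.58×10⁻³ Pa/m
Geostrophic balance (pressure-gradient force = Coriolis force):
V_g = (1/(fρ)) |∂P/∂n| = 3.58×10⁻³ / (7.94×10⁻⁵ × 1.08) = 41.8 m/s
Converting: 41.8 m/s × 1.944 = 81.2 knots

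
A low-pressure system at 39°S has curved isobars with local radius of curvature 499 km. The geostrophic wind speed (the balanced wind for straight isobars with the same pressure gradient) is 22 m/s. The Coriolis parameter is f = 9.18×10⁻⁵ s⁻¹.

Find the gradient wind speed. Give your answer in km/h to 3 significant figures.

58.5 km/h

Around a low, centrifugal force acts outward with Coriolis, so pressure-gradient force balances both:
(1/ρ)|∂P/∂n| = fV + V²/R  →  V² + fR·V − fR·V_g = 0
With fR = 9.18×10⁻⁵ × 499×10³ m = 45.8 m/s:
V = [−fR + √((fR)² + 4 fR V_g)]/2 = [−45.8 + √(45.8² + 4×45.8×22)]/2 = 16.2 m/s
Subgeostrophic (V < V_g = 22 m/s), as expected around a low.
Converting: 16.2 m/s × 3.6 = 58.5 km/h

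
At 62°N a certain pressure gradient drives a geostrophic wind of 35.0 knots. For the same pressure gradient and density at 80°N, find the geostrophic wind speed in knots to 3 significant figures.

With the same pressure gradient and density, V_g ∝ 1/f ∝ 1/sin φ.
V₂ = V₁ · sin φ₁ / sin φ₂ = 35.0 × sin 62° / sin 80°
V₂ = 35.0 × 0.8829/0.9848 = 31.4 knots

31.4 knots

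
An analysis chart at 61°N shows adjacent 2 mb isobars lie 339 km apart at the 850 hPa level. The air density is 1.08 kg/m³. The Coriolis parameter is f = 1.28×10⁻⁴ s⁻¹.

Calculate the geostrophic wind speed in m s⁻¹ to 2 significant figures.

4.3 m s⁻¹

Pressure gradient: |∂P/∂n| = 200 Pa / 339000 m = 5.90×10⁻⁴ Pa/m
Geostrophic balance (pressure-gradient force = Coriolis force):
V_g = (1/(fρ)) |∂P/∂n| = 5.90×10⁻⁴ / (1.28×10⁻⁴ × 1.08) = 4.27 m/s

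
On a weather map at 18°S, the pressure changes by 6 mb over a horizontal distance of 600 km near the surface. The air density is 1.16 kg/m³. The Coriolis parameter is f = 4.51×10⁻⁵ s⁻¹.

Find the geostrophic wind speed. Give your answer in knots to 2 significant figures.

37 knots

Pressure gradient: |∂P/∂n| = 600 Pa / 600000 m = 1.00×10⁻³ Pa/m
Geostrophic balance (pressure-gradient force = Coriolis force):
V_g = (1/(fρ)) |∂P/∂n| = 1.00×10⁻³ / (4.51×10⁻⁵ × 1.16) = 19.1 m/s
Converting: 19.1 m/s × 1.944 = 37 knots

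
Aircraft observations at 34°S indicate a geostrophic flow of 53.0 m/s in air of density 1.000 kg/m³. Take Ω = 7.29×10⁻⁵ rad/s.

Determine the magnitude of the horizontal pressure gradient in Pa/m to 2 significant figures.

4.3×10⁻³ Pa/m

Coriolis parameter at 34°S:
f = 2Ω sin φ = 2 × 7.29×10⁻⁵ × sin 34° = 8.15×10⁻⁵ s⁻¹
Geostrophic balance rearranged: |∂P/∂n| = f ρ V_g
|∂P/∂n| = 8.15×10⁻⁵ × 1.000 × 53.0 = 4.32×10⁻³ Pa/m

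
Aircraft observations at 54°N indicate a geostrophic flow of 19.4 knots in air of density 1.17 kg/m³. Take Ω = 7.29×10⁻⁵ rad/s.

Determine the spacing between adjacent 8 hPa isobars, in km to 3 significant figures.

Coriolis parameter at 54°N:
f = 2Ω sin φ = 2 × 7.29×10⁻⁵ × sin 54° = 1.18×10⁻⁴ s⁻¹
Wind speed in SI: 19.4 knots = 9.98 m/s
Geostrophic balance rearranged: |∂P/∂n| = f ρ V_g
|∂P/∂n| = 1.18×10⁻⁴ × 1.17 × 9.98 = 1.38×10⁻³ Pa/m
Isobar spacing: Δn = ΔP/|∂P/∂n| = 800 Pa / 1.38×10⁻³ Pa/m = 580830 m ≈ 581 km

581 km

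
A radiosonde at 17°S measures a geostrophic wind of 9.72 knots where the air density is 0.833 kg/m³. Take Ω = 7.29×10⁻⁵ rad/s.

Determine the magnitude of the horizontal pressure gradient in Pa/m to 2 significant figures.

Coriolis parameter at 17°S:
f = 2Ω sin φ = 2 × 7.29×10⁻⁵ × sin 17° = 4.26×10⁻⁵ s⁻¹
Wind speed in SI: 9.72 knots = 5.00 m/s
Geostrophic balance rearranged: |∂P/∂n| = f ρ V_g
|∂P/∂n| = 4.26×10⁻⁵ × 0.833 × 5.00 = 1.78×10⁻⁴ Pa/m

1.8×10⁻⁴ Pa/m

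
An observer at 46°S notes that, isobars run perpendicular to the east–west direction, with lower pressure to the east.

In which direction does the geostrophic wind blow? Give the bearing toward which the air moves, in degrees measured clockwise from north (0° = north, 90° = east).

The pressure-gradient force points toward the east (bearing 090°).
Geostrophic balance: in the Southern Hemisphere the Coriolis force deflects motion to the left, so the geostrophic wind blows 90° to the left of the pressure-gradient force (low pressure on the right).
Rotating 090° by 90° counterclockwise gives 000° — the wind blows toward the north.

000°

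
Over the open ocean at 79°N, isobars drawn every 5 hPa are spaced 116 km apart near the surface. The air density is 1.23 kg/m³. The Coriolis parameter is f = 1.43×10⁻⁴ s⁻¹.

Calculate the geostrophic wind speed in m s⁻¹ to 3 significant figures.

24.5 m s⁻¹

Pressure gradient: |∂P/∂n| = 500 Pa / 116000 m = 4.31×10⁻³ Pa/m
Geostrophic balance (pressure-gradient force = Coriolis force):
V_g = (1/(fρ)) |∂P/∂n| = 4.31×10⁻³ / (1.43×10⁻⁴ × 1.23) = 24.5 m/s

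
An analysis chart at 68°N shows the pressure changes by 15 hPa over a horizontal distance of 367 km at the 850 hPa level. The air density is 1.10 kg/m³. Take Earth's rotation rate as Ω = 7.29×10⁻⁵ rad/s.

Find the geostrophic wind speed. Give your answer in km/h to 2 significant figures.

Coriolis parameter at 68°N:
f = 2Ω sin φ = 2 × 7.29×10⁻⁵ × sin 68° = 1.35×10⁻⁴ s⁻¹
Pressure gradient: |∂P/∂n| = 1500 Pa / 367000 m = 4.09×10⁻³ Pa/m
Geostrophic balance (pressure-gradient force = Coriolis force):
V_g = (1/(fρ)) |∂P/∂n| = 4.09×10⁻³ / (1.35×10⁻⁴ × 1.10) = 27.5 m/s
Converting: 27.5 m/s × 3.6 = 99 km/h

99 km/h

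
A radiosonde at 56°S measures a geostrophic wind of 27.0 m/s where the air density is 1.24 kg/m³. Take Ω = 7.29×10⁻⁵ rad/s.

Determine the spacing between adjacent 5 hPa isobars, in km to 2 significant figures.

Coriolis parameter at 56°S:
f = 2Ω sin φ = 2 × 7.29×10⁻⁵ × sin 56° = 1.21×10⁻⁴ s⁻¹
Geostrophic balance rearranged: |∂P/∂n| = f ρ V_g
|∂P/∂n| = 1.21×10⁻⁴ × 1.24 × 27.0 = 4.05×10⁻³ Pa/m
Isobar spacing: Δn = ΔP/|∂P/∂n| = 500 Pa / 4.05×10⁻³ Pa/m = 123553 m ≈ 120 km

120 km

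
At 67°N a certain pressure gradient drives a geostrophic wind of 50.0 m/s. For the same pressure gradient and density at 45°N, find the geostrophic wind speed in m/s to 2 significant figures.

65 m/s

With the same pressure gradient and density, V_g ∝ 1/f ∝ 1/sin φ.
V₂ = V₁ · sin φ₁ / sin φ₂ = 50.0 × sin 67° / sin 45°
V₂ = 50.0 × 0.9205/0.7071 = 65 m/s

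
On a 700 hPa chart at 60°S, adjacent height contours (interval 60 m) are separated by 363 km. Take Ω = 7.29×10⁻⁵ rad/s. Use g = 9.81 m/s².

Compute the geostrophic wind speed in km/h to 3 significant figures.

Coriolis parameter at 60°S:
f = 2Ω sin φ = 2 × 7.29×10⁻⁵ × sin 60° = 1.26×10⁻⁴ s⁻¹
Height gradient: |∂Z/∂n| = 60 m / 363000 m = 1.65×10⁻⁴
On a pressure surface, geostrophic balance gives V_g = (g/f)|∂Z/∂n|:
V_g = 9.81 × 1.65×10⁻⁴ / 1.26×10⁻⁴ = 12.8 m/s
Converting: 12.8 m/s × 3.6 = 46.2 km/h

46.2 km/h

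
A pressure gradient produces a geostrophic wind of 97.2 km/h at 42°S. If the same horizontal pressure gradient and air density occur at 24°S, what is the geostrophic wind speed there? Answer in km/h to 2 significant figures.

160 km/h

With the same pressure gradient and density, V_g ∝ 1/f ∝ 1/sin φ.
V₂ = V₁ · sin φ₁ / sin φ₂ = 97.2 × sin 42° / sin 24°
V₂ = 97.2 × 0.6691/0.4067 = 160 km/h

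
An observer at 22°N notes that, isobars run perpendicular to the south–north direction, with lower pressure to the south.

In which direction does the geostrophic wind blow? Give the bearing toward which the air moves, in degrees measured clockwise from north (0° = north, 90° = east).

270°

The pressure-gradient force points toward the south (bearing 180°).
Geostrophic balance: in the Northern Hemisphere the Coriolis force deflects motion to the right, so the geostrophic wind blows 90° to the right of the pressure-gradient force (low pressure on the left).
Rotating 180° by 90° clockwise gives 270° — the wind blows toward the west.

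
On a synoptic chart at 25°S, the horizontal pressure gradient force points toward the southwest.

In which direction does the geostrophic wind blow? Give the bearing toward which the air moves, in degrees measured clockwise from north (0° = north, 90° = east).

The pressure-gradient force points toward the southwest (bearing 225°).
Geostrophic balance: in the Southern Hemisphere the Coriolis force deflects motion to the left, so the geostrophic wind blows 90° to the left of the pressure-gradient force (low pressure on the right).
Rotating 225° by 90° counterclockwise gives 135° — the wind blows toward the southeast.

135°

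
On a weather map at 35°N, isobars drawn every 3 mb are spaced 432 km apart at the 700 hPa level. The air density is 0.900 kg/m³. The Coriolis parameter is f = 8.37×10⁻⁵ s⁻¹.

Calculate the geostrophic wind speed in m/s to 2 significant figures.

Pressure gradient: |∂P/∂n| = 300 Pa / 432000 m = 6.94×10⁻⁴ Pa/m
Geostrophic balance (pressure-gradient force = Coriolis force):
V_g = (1/(fρ)) |∂P/∂n| = 6.94×10⁻⁴ / (8.37×10⁻⁵ × 0.900) = 9.22 m/s

9.2 m/s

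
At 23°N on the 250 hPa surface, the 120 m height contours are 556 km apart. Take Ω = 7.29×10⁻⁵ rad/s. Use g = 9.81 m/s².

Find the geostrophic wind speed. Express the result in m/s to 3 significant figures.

Coriolis parameter at 23°N:
f = 2Ω sin φ = 2 × 7.29×10⁻⁵ × sin 23° = 5.70×10⁻⁵ s⁻¹
Height gradient: |∂Z/∂n| = 120 m / 556000 m = 2.16×10⁻⁴
On a pressure surface, geostrophic balance gives V_g = (g/f)|∂Z/∂n|:
V_g = 9.81 × 2.16×10⁻⁴ / 5.70×10⁻⁵ = 37.2 m/s

37.2 m/s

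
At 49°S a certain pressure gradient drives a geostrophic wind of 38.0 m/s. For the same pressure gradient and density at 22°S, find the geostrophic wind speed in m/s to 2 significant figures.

With the same pressure gradient and density, V_g ∝ 1/f ∝ 1/sin φ.
V₂ = V₁ · sin φ₁ / sin φ₂ = 38.0 × sin 49° / sin 22°
V₂ = 38.0 × 0.7547/0.3746 = 77 m/s

77 m/s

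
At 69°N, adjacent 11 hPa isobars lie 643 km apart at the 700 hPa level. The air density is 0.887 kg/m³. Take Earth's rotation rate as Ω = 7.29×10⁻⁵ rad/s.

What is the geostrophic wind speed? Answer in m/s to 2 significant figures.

Coriolis parameter at 69°N:
f = 2Ω sin φ = 2 × 7.29×10⁻⁵ × sin 69° = 1.36×10⁻⁴ s⁻¹
Pressure gradient: |∂P/∂n| = 1100 Pa / 643000 m = 1.71×10⁻³ Pa/m
Geostrophic balance (pressure-gradient force = Coriolis force):
V_g = (1/(fρ)) |∂P/∂n| = 1.71×10⁻³ / (1.36×10⁻⁴ × 0.887) = 14.2 m/s

14 m/s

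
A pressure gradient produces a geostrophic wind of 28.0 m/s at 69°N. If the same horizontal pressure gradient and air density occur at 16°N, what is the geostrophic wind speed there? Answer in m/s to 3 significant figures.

With the same pressure gradient and density, V_g ∝ 1/f ∝ 1/sin φ.
V₂ = V₁ · sin φ₁ / sin φ₂ = 28.0 × sin 69° / sin 16°
V₂ = 28.0 × 0.9336/0.2756 = 94.8 m/s

94.8 m/s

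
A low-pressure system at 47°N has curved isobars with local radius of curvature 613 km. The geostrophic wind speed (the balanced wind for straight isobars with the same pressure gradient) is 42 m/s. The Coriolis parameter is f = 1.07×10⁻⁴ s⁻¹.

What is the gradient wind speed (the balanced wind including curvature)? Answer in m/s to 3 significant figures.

29.1 m/s

Around a low, centrifugal force acts outward with Coriolis, so pressure-gradient force balances both:
(1/ρ)|∂P/∂n| = fV + V²/R  →  V² + fR·V − fR·V_g = 0
With fR = 1.07×10⁻⁴ × 613×10³ m = 65.6 m/s:
V = [−fR + √((fR)² + 4 fR V_g)]/2 = [−65.6 + √(65.6² + 4×65.6×42)]/2 = 29.1 m/s
Subgeostrophic (V < V_g = 42 m/s), as expected around a low.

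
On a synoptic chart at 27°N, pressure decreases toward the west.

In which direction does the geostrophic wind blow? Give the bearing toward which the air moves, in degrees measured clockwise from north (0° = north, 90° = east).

The pressure-gradient force points toward the west (bearing 270°).
Geostrophic balance: in the Northern Hemisphere the Coriolis force deflects motion to the right, so the geostrophic wind blows 90° to the right of the pressure-gradient force (low pressure on the left).
Rotating 270° by 90° clockwise gives 000° — the wind blows toward the north.

000°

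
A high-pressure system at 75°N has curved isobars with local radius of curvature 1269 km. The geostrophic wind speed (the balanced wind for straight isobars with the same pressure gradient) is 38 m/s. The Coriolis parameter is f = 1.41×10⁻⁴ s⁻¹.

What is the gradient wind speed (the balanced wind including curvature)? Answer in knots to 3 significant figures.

Around a high, pressure-gradient force acts outward with centrifugal, so Coriolis balances both:
fV = (1/ρ)|∂P/∂n| + V²/R  →  V² − fR·V + fR·V_g = 0
With fR = 1.41×10⁻⁴ × 1269×10³ m = 179 m/s:
V = [fR − √((fR)² − 4 fR V_g)]/2 = [179 − √(179² − 4×179×38)]/2 = 54.8 m/s
Supergeostrophic (V > V_g = 38 m/s), as expected around a high.
Converting: 54.8 m/s × 1.944 = 106 knots

106 knots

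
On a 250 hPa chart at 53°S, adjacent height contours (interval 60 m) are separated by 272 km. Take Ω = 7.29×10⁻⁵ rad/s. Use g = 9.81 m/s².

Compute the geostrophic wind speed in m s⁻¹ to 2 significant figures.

Coriolis parameter at 53°S:
f = 2Ω sin φ = 2 × 7.29×10⁻⁵ × sin 53° = 1.16×10⁻⁴ s⁻¹
Height gradient: |∂Z/∂n| = 60 m / 272000 m = 2.21×10⁻⁴
On a pressure surface, geostrophic balance gives V_g = (g/f)|∂Z/∂n|:
V_g = 9.81 × 2.21×10⁻⁴ / 1.16×10⁻⁴ = 18.6 m/s

19 m s⁻¹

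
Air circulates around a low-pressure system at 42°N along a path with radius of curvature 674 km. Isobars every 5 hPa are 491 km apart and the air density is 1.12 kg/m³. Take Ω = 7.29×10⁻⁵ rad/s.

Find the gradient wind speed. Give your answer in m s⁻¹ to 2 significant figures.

8.3 m s⁻¹

Coriolis parameter at 42°N:
f = 2Ω sin φ = 2 × 7.29×10⁻⁵ × sin 42° = 9.76×10⁻⁵ s⁻¹
Pressure gradient: |∂P/∂n| = 500 Pa / 491000 m = 1.02×10⁻³ Pa/m
Geostrophic speed: V_g = |∂P/∂n|/(fρ) = 1.02×10⁻³/(9.76×10⁻⁵ × 1.12) = 9.32 m/s
Around a low, centrifugal force acts outward with Coriolis, so pressure-gradient force balances both:
(1/ρ)|∂P/∂n| = fV + V²/R  →  V² + fR·V − fR·V_g = 0
With fR = 9.76×10⁻⁵ × 674×10³ m = 65.8 m/s:
V = [−fR + √((fR)² + 4 fR V_g)]/2 = [−65.8 + √(65.8² + 4×65.8×9.32)]/2 = 8.28 m/s
Subgeostrophic (V < V_g = 9.32 m/s), as expected around a low.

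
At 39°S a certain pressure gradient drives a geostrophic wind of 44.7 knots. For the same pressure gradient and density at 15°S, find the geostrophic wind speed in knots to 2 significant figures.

110 knots

With the same pressure gradient and density, V_g ∝ 1/f ∝ 1/sin φ.
V₂ = V₁ · sin φ₁ / sin φ₂ = 44.7 × sin 39° / sin 15°
V₂ = 44.7 × 0.6293/0.2588 = 110 knots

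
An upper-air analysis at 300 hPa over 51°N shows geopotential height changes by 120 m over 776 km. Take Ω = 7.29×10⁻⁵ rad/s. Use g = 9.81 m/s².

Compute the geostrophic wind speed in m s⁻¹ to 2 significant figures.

13 m s⁻¹

Coriolis parameter at 51°N:
f = 2Ω sin φ = 2 × 7.29×10⁻⁵ × sin 51° = 1.13×10⁻⁴ s⁻¹
Height gradient: |∂Z/∂n| = 120 m / 776000 m = 1.55×10⁻⁴
On a pressure surface, geostrophic balance gives V_g = (g/f)|∂Z/∂n|:
V_g = 9.81 × 1.55×10⁻⁴ / 1.13×10⁻⁴ = 13.4 m/s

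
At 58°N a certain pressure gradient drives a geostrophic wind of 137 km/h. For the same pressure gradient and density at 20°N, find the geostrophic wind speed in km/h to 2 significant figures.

With the same pressure gradient and density, V_g ∝ 1/f ∝ 1/sin φ.
V₂ = V₁ · sin φ₁ / sin φ₂ = 137 × sin 58° / sin 20°
V₂ = 137 × 0.8480/0.3420 = 340 km/h

340 km/h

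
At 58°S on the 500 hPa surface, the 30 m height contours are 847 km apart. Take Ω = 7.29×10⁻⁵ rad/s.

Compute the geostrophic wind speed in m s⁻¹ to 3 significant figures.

2.81 m s⁻¹

Coriolis parameter at 58°S:
f = 2Ω sin φ = 2 × 7.29×10⁻⁵ × sin 58° = 1.24×10⁻⁴ s⁻¹
Height gradient: |∂Z/∂n| = 30 m / 847000 m = 3.54×10⁻⁵
On a pressure surface, geostrophic balance gives V_g = (g/f)|∂Z/∂n|:
V_g = 9.81 × 3.54×10⁻⁵ / 1.24×10⁻⁴ = 2.81 m/s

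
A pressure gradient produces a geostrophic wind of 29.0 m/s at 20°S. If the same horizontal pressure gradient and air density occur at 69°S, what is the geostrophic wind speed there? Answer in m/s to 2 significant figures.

11 m/s

With the same pressure gradient and density, V_g ∝ 1/f ∝ 1/sin φ.
V₂ = V₁ · sin φ₁ / sin φ₂ = 29.0 × sin 20° / sin 69°
V₂ = 29.0 × 0.3420/0.9336 = 11 m/s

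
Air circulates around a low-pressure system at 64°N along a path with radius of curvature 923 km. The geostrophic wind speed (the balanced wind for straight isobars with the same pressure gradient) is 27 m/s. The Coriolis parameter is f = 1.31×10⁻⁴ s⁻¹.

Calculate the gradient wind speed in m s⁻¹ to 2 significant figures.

Around a low, centrifugal force acts outward with Coriolis, so pressure-gradient force balances both:
(1/ρ)|∂P/∂n| = fV + V²/R  →  V² + fR·V − fR·V_g = 0
With fR = 1.31×10⁻⁴ × 923×10³ m = 121 m/s:
V = [−fR + √((fR)² + 4 fR V_g)]/2 = [−121 + √(121² + 4×121×27)]/2 = 22.7 m/s
Subgeostrophic (V < V_g = 27 m/s), as expected around a low.

23 m s⁻¹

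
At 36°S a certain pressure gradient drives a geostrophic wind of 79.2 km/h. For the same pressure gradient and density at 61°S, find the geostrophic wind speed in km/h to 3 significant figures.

With the same pressure gradient and density, V_g ∝ 1/f ∝ 1/sin φ.
V₂ = V₁ · sin φ₁ / sin φ₂ = 79.2 × sin 36° / sin 61°
V₂ = 79.2 × 0.5878/0.8746 = 53.2 km/h

53.2 km/h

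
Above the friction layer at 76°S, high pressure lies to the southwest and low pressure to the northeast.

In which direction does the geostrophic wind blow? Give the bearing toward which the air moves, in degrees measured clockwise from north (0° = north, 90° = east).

315°

The pressure-gradient force points toward the northeast (bearing 045°).
Geostrophic balance: in the Southern Hemisphere the Coriolis force deflects motion to the left, so the geostrophic wind blows 90° to the left of the pressure-gradient force (low pressure on the right).
Rotating 045° by 90° counterclockwise gives 315° — the wind blows toward the northwest.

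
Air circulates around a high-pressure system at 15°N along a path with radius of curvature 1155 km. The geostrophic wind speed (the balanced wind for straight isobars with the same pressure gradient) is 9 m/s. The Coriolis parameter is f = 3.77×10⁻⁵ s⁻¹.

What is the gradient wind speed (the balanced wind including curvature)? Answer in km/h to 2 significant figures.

Around a high, pressure-gradient force acts outward with centrifugal, so Coriolis balances both:
fV = (1/ρ)|∂P/∂n| + V²/R  →  V² − fR·V + fR·V_g = 0
With fR = 3.77×10⁻⁵ × 1155×10³ m = 43.5 m/s:
V = [fR − √((fR)² − 4 fR V_g)]/2 = [43.5 − √(43.5² − 4×43.5×9)]/2 = 12.7 m/s
Supergeostrophic (V > V_g = 9 m/s), as expected around a high.
Converting: 12.7 m/s × 3.6 = 46 km/h

46 km/h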